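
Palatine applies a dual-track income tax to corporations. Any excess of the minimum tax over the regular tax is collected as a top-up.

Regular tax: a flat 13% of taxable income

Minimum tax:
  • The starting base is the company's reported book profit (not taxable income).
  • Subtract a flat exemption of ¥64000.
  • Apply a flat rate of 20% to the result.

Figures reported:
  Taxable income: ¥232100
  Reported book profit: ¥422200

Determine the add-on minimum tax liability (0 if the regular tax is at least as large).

¥41467

Regular tax:
  ¥232100 × 13% = ¥30173

Minimum tax:
  Base (reported book profit): ¥422200
  Less exemption ¥64000 → base ¥358200
  ¥358200 × 20% = ¥71640

Excess of minimum tax over regular tax: ¥71640 − ¥30173 = ¥41467.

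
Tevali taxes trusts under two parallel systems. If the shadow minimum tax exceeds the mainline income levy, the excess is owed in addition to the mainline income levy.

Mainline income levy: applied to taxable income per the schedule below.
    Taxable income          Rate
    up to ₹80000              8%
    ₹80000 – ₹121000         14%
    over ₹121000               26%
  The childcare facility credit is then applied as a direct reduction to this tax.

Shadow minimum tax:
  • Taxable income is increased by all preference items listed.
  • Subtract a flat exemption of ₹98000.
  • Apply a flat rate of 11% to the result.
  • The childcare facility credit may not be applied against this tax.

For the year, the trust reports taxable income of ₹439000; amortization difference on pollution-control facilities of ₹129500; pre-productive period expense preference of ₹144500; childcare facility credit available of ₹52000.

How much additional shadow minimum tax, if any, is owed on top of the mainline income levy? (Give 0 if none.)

₹24830

Shadow minimum tax:
  Adjusted income: ₹439000 + ₹129500 + ₹144500 = ₹713000
  Less exemption ₹98000 → base ₹615000
  ₹615000 × 11% = ₹67650

Mainline income levy:
  ₹80000 × 8% = ₹6400
  ₹41000 × 14% = ₹5740
  ₹318000 × 26% = ₹82680
  → ₹94820
  Less childcare facility credit ₹52000 → ₹42820

Excess of shadow minimum tax over mainline income levy: ₹67650 − ₹42820 = ₹24830.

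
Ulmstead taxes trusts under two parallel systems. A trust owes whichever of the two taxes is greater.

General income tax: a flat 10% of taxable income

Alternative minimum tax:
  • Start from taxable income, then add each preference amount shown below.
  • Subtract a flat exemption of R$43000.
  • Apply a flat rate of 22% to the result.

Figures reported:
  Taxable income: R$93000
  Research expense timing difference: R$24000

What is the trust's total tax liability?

Alternative minimum tax:
  Adjusted income: R$93000 + R$24000 = R$117000
  Less exemption R$43000 → base R$74000
  R$74000 × 22% = R$16280

General income tax:
  R$93000 × 10% = R$9300

R$16280 > R$9300, so the alternative minimum tax is the binding amount.

R$16280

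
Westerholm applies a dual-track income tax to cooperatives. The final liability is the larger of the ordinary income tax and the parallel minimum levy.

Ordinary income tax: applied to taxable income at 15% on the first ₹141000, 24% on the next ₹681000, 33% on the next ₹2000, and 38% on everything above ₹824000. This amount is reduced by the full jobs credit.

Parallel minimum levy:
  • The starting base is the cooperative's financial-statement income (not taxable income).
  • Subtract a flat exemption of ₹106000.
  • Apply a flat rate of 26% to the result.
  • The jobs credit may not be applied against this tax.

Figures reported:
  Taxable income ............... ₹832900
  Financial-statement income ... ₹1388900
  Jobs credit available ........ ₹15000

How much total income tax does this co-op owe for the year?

₹333554

Ordinary income tax:
  ₹141000 × 15% = ₹21150
  ₹681000 × 24% = ₹163440
  ₹2000 × 33% = ₹660
  ₹8900 × 38% = ₹3382
  → ₹188632
  Less jobs credit ₹15000 → ₹173632

Parallel minimum levy:
  Base (financial-statement income): ₹1388900
  Less exemption ₹106000 → base ₹1282900
  ₹1282900 × 26% = ₹333554

₹333554 > ₹173632, so the parallel minimum levy is the binding amount.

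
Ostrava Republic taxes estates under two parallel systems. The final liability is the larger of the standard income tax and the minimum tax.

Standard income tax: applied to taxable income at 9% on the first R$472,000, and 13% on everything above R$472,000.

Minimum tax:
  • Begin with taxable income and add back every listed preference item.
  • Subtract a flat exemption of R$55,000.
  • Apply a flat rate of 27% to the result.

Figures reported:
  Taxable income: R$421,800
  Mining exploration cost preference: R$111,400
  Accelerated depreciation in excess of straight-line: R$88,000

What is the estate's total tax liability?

R$152,874

Minimum tax:
  Adjusted income: R$421,800 + R$111,400 + R$88,000 = R$621,200
  Less exemption R$55,000 → base R$566,200
  R$566,200 × 27% = R$152,874

Standard income tax:
  R$421,800 × 9% = R$37,962

R$152,874 > R$37,962, so the minimum tax is the binding amount.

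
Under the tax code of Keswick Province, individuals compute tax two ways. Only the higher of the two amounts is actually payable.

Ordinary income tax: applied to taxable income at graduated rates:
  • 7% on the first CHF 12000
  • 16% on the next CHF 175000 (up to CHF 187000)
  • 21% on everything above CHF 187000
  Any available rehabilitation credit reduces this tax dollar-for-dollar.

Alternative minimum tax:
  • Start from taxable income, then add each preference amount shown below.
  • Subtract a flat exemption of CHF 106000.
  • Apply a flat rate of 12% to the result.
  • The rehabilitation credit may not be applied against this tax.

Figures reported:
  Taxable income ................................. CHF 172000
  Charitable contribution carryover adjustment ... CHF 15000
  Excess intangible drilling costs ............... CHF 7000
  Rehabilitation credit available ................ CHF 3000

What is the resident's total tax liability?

Ordinary income tax:
  CHF 12000 × 7% = CHF 840
  CHF 160000 × 16% = CHF 25600
  → CHF 26440
  Less rehabilitation credit CHF 3000 → CHF 23440

Alternative minimum tax:
  Adjusted income: CHF 172000 + CHF 15000 + CHF 7000 = CHF 194000
  Less exemption CHF 106000 → base CHF 88000
  CHF 88000 × 12% = CHF 10560

CHF 23440 > CHF 10560, so the ordinary income tax governs.

CHF 23440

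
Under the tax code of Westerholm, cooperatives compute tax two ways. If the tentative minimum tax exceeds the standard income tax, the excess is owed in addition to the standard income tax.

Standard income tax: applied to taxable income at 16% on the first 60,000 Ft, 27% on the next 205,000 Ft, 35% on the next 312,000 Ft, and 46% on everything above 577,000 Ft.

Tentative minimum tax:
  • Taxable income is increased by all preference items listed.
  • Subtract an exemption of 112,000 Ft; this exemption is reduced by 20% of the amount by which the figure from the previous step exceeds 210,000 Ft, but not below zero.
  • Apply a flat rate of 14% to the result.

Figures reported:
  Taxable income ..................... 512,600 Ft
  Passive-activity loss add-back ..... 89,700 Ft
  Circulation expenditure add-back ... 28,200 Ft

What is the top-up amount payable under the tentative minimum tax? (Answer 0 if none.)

Tentative minimum tax:
  Adjusted income: 512,600 Ft + 89,700 Ft + 28,200 Ft = 630,500 Ft
  Exemption: 112,000 Ft − 20% × (630,500 Ft − 210,000 Ft) = 112,000 Ft − 84,100 Ft = 27,900 Ft
  Base: 630,500 Ft − 27,900 Ft = 602,600 Ft
  602,600 Ft × 14% = 84,364 Ft

Standard income tax:
  60,000 Ft × 16% = 9,600 Ft
  205,000 Ft × 27% = 55,350 Ft
  247,600 Ft × 35% = 86,660 Ft
  → 151,610 Ft

84,364 Ft ≤ 151,610 Ft, so no add-on is due.

0 Ft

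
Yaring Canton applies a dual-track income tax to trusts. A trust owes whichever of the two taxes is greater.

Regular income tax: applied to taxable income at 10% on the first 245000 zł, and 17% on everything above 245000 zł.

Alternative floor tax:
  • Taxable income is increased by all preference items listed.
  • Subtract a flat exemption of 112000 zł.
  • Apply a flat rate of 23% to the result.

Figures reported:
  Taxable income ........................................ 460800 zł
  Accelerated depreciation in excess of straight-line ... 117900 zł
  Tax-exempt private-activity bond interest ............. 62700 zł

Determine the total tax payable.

Regular income tax:
  245000 zł × 10% = 24500 zł
  215800 zł × 17% = 36686 zł
  → 61186 zł

Alternative floor tax:
  Adjusted income: 460800 zł + 117900 zł + 62700 zł = 641400 zł
  Less exemption 112000 zł → base 529400 zł
  529400 zł × 23% = 121762 zł

121762 zł > 61186 zł, so the alternative floor tax is the binding amount.

121762 zł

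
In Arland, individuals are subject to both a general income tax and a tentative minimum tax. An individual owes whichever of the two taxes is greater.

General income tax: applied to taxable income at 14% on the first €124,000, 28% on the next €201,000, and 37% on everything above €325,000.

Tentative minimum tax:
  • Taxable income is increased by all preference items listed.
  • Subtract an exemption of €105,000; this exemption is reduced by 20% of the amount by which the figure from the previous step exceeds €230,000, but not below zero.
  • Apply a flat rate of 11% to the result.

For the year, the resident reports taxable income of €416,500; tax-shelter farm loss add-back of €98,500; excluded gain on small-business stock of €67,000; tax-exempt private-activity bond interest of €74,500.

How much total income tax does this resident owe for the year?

Tentative minimum tax:
  Adjusted income: €416,500 + €98,500 + €67,000 + €74,500 = €656,500
  Exemption: €105,000 − 20% × (€656,500 − €230,000) = €105,000 − €85,300 = €19,700
  Base: €656,500 − €19,700 = €636,800
  €636,800 × 11% = €70,048

General income tax:
  €124,000 × 14% = €17,360
  €201,000 × 28% = €56,280
  €91,500 × 37% = €33,855
  → €107,495

€107,495 > €70,048, so the general income tax governs.

€107,495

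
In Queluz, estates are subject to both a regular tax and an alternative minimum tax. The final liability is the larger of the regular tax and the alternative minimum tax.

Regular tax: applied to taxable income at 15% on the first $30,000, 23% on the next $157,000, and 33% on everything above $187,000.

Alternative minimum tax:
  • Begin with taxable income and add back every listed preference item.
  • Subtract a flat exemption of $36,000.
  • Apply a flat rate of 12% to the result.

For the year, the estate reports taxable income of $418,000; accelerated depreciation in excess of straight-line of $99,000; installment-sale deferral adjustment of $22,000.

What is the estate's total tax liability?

$116,840

Alternative minimum tax:
  Adjusted income: $418,000 + $99,000 + $22,000 = $539,000
  Less exemption $36,000 → base $503,000
  $503,000 × 12% = $60,360

Regular tax:
  $30,000 × 15% = $4,500
  $157,000 × 23% = $36,110
  $231,000 × 33% = $76,230
  → $116,840

$116,840 > $60,360, so the regular tax governs.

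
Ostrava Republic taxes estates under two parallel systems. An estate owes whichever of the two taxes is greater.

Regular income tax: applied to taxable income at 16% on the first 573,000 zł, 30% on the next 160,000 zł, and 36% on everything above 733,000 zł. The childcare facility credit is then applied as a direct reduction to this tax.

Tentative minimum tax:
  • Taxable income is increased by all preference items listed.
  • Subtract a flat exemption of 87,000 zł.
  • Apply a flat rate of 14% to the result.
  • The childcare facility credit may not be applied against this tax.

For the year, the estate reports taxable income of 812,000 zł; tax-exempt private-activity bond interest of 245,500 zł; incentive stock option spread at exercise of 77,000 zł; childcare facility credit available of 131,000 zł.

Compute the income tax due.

Regular income tax:
  573,000 zł × 16% = 91,680 zł
  160,000 zł × 30% = 48,000 zł
  79,000 zł × 36% = 28,440 zł
  → 168,120 zł
  Less childcare facility credit 131,000 zł → 37,120 zł

Tentative minimum tax:
  Adjusted income: 812,000 zł + 245,500 zł + 77,000 zł = 1,134,500 zł
  Less exemption 87,000 zł → base 1,047,500 zł
  1,047,500 zł × 14% = 146,650 zł

146,650 zł > 37,120 zł, so the tentative minimum tax is the binding amount.

146,650 zł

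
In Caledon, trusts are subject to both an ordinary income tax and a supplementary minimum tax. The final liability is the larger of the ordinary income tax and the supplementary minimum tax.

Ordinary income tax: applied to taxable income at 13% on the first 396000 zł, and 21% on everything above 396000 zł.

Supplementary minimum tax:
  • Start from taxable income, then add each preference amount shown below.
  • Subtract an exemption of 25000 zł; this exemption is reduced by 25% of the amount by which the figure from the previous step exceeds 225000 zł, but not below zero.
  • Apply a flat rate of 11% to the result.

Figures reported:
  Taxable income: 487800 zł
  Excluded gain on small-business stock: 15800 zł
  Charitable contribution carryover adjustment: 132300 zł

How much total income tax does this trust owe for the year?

Supplementary minimum tax:
  Adjusted income: 487800 zł + 15800 zł + 132300 zł = 635900 zł
  Exemption: 25% × (635900 zł − 225000 zł) = 102725 zł ≥ 25000 zł, so the exemption is fully phased out
  Base: 635900 zł − 0 zł = 635900 zł
  635900 zł × 11% = 69949 zł

Ordinary income tax:
  396000 zł × 13% = 51480 zł
  91800 zł × 21% = 19278 zł
  → 70758 zł

70758 zł > 69949 zł, so the ordinary income tax governs.

70758 zł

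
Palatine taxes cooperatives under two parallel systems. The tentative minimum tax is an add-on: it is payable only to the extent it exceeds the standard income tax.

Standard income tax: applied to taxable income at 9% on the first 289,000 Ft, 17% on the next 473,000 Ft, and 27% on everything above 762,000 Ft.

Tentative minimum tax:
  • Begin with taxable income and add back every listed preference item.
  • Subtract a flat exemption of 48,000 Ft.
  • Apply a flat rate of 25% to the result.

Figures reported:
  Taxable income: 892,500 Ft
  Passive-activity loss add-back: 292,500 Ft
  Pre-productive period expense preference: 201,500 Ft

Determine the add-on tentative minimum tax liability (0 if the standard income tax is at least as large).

192,970 Ft

Standard income tax:
  289,000 Ft × 9% = 26,010 Ft
  473,000 Ft × 17% = 80,410 Ft
  130,500 Ft × 27% = 35,235 Ft
  → 141,655 Ft

Tentative minimum tax:
  Adjusted income: 892,500 Ft + 292,500 Ft + 201,500 Ft = 1,386,500 Ft
  Less exemption 48,000 Ft → base 1,338,500 Ft
  1,338,500 Ft × 25% = 334,625 Ft

Excess of tentative minimum tax over standard income tax: 334,625 Ft − 141,655 Ft = 192,970 Ft.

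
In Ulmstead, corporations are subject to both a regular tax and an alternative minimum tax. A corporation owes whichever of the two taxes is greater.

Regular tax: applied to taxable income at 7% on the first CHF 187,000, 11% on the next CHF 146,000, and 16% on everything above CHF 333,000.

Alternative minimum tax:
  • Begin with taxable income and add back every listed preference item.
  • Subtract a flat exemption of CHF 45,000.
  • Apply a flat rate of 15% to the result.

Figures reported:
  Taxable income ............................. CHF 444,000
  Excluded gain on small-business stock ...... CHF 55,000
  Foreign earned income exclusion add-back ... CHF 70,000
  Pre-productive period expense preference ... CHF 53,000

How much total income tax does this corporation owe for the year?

Alternative minimum tax:
  Adjusted income: CHF 444,000 + CHF 55,000 + CHF 70,000 + CHF 53,000 = CHF 622,000
  Less exemption CHF 45,000 → base CHF 577,000
  CHF 577,000 × 15% = CHF 86,550

Regular tax:
  CHF 187,000 × 7% = CHF 13,090
  CHF 146,000 × 11% = CHF 16,060
  CHF 111,000 × 16% = CHF 17,760
  → CHF 46,910

CHF 86,550 > CHF 46,910, so the alternative minimum tax is the binding amount.

CHF 86,550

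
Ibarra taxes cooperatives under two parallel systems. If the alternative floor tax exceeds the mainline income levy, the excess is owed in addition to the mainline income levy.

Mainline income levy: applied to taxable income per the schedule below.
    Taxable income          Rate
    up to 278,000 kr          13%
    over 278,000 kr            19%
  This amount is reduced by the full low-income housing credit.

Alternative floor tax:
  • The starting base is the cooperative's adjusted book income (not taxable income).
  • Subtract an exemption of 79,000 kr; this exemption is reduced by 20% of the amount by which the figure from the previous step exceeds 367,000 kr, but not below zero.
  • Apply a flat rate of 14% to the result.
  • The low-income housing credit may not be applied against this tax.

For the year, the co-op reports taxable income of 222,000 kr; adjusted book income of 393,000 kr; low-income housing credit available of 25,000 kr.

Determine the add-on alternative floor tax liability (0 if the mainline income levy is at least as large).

40,828 kr

Mainline income levy:
  222,000 kr × 13% = 28,860 kr
  Less low-income housing credit 25,000 kr → 3,860 kr

Alternative floor tax:
  Base (adjusted book income): 393,000 kr
  Exemption: 79,000 kr − 20% × (393,000 kr − 367,000 kr) = 79,000 kr − 5,200 kr = 73,800 kr
  Base: 393,000 kr − 73,800 kr = 319,200 kr
  319,200 kr × 14% = 44,688 kr

Excess of alternative floor tax over mainline income levy: 44,688 kr − 3,860 kr = 40,828 kr.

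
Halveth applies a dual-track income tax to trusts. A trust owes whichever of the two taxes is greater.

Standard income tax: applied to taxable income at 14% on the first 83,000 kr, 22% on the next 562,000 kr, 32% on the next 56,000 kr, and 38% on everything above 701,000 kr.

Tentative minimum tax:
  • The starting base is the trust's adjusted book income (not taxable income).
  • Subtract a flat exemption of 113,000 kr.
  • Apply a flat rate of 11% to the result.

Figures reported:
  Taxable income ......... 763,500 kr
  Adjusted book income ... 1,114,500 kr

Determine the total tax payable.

176,930 kr

Tentative minimum tax:
  Base (adjusted book income): 1,114,500 kr
  Less exemption 113,000 kr → base 1,001,500 kr
  1,001,500 kr × 11% = 110,165 kr

Standard income tax:
  83,000 kr × 14% = 11,620 kr
  562,000 kr × 22% = 123,640 kr
  56,000 kr × 32% = 17,920 kr
  62,500 kr × 38% = 23,750 kr
  → 176,930 kr

176,930 kr > 110,165 kr, so the standard income tax governs.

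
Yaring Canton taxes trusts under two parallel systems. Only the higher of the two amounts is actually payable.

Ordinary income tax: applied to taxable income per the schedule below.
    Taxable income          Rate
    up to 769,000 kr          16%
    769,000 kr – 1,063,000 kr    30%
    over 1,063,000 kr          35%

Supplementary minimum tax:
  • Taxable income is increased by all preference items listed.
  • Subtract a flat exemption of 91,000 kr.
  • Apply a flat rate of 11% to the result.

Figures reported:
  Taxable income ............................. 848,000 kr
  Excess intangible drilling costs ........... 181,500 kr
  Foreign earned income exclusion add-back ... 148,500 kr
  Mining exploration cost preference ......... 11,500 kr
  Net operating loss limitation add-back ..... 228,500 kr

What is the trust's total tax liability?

146,740 kr

Ordinary income tax:
  769,000 kr × 16% = 123,040 kr
  79,000 kr × 30% = 23,700 kr
  → 146,740 kr

Supplementary minimum tax:
  Adjusted income: 848,000 kr + 181,500 kr + 148,500 kr + 11,500 kr + 228,500 kr = 1,418,000 kr
  Less exemption 91,000 kr → base 1,327,000 kr
  1,327,000 kr × 11% = 145,970 kr

146,740 kr > 145,970 kr, so the ordinary income tax governs.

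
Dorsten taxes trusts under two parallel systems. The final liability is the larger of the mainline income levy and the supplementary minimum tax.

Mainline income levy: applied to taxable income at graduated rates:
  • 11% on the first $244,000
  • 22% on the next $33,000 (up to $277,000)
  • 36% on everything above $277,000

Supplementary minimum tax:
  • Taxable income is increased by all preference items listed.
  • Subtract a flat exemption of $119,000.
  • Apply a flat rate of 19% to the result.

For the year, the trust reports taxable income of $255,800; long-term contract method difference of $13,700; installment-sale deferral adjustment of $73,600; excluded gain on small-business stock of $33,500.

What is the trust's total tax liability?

Mainline income levy:
  $244,000 × 11% = $26,840
  $11,800 × 22% = $2,596
  → $29,436

Supplementary minimum tax:
  Adjusted income: $255,800 + $13,700 + $73,600 + $33,500 = $376,600
  Less exemption $119,000 → base $257,600
  $257,600 × 19% = $48,944

$48,944 > $29,436, so the supplementary minimum tax is the binding amount.

$48,944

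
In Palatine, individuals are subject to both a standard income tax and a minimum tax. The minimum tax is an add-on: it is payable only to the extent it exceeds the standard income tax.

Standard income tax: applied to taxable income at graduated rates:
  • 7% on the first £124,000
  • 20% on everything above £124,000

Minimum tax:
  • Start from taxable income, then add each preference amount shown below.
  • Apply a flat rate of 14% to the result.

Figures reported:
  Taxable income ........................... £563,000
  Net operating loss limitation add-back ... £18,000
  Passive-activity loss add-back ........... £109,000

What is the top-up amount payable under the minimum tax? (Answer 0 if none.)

Standard income tax:
  £124,000 × 7% = £8,680
  £439,000 × 20% = £87,800
  → £96,480

Minimum tax:
  Adjusted income: £563,000 + £18,000 + £109,000 = £690,000
  £690,000 × 14% = £96,600

Excess of minimum tax over standard income tax: £96,600 − £96,480 = £120.

£120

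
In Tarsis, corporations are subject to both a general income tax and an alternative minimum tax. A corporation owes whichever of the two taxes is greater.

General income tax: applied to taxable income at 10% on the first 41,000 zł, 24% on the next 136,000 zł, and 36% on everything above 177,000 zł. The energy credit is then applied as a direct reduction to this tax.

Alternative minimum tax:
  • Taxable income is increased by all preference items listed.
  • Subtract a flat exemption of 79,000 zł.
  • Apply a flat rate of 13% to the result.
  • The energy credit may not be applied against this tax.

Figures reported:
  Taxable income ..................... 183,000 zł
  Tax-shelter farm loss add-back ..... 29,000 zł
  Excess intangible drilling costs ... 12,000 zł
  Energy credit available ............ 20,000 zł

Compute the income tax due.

18,900 zł

Alternative minimum tax:
  Adjusted income: 183,000 zł + 29,000 zł + 12,000 zł = 224,000 zł
  Less exemption 79,000 zł → base 145,000 zł
  145,000 zł × 13% = 18,850 zł

General income tax:
  41,000 zł × 10% = 4,100 zł
  136,000 zł × 24% = 32,640 zł
  6,000 zł × 36% = 2,160 zł
  → 38,900 zł
  Less energy credit 20,000 zł → 18,900 zł

18,900 zł > 18,850 zł, so the general income tax governs.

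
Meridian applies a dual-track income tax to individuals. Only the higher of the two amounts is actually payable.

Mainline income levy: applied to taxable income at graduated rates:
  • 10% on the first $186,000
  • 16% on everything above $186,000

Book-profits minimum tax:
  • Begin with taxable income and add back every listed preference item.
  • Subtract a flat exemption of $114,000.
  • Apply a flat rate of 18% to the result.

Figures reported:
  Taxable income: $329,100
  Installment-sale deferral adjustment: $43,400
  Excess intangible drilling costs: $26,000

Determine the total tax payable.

$51,210

Mainline income levy:
  $186,000 × 10% = $18,600
  $143,100 × 16% = $22,896
  → $41,496

Book-profits minimum tax:
  Adjusted income: $329,100 + $43,400 + $26,000 = $398,500
  Less exemption $114,000 → base $284,500
  $284,500 × 18% = $51,210

$51,210 > $41,496, so the book-profits minimum tax is the binding amount.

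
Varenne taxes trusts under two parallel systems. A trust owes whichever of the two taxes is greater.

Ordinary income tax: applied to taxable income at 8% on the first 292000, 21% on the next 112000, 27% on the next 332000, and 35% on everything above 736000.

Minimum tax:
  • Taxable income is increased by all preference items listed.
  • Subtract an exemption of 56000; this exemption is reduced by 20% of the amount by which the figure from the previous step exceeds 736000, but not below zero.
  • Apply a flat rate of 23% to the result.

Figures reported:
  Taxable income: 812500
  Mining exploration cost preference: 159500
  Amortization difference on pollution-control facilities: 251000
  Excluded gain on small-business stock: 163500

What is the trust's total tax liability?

Minimum tax:
  Adjusted income: 812500 + 159500 + 251000 + 163500 = 1386500
  Exemption: 20% × (1386500 − 736000) = 130100 ≥ 56000, so the exemption is fully phased out
  Base: 1386500 − 0 = 1386500
  1386500 × 23% = 318895

Ordinary income tax:
  292000 × 8% = 23360
  112000 × 21% = 23520
  332000 × 27% = 89640
  76500 × 35% = 26775
  → 163295

318895 > 163295, so the minimum tax is the binding amount.

318895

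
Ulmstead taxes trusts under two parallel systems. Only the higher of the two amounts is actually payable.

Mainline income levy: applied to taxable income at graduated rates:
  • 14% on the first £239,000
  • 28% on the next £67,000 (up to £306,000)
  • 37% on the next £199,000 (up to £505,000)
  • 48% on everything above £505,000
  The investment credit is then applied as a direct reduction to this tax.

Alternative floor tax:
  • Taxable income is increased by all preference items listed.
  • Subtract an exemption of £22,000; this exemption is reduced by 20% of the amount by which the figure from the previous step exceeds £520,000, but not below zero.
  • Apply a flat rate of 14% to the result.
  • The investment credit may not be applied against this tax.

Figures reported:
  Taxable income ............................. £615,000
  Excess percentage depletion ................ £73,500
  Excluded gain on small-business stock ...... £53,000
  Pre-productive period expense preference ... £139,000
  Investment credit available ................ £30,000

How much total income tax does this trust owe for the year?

£148,650

Mainline income levy:
  £239,000 × 14% = £33,460
  £67,000 × 28% = £18,760
  £199,000 × 37% = £73,630
  £110,000 × 48% = £52,800
  → £178,650
  Less investment credit £30,000 → £148,650

Alternative floor tax:
  Adjusted income: £615,000 + £73,500 + £53,000 + £139,000 = £880,500
  Exemption: 20% × (£880,500 − £520,000) = £72,100 ≥ £22,000, so the exemption is fully phased out
  Base: £880,500 − £0 = £880,500
  £880,500 × 14% = £123,270

£148,650 > £123,270, so the mainline income levy governs.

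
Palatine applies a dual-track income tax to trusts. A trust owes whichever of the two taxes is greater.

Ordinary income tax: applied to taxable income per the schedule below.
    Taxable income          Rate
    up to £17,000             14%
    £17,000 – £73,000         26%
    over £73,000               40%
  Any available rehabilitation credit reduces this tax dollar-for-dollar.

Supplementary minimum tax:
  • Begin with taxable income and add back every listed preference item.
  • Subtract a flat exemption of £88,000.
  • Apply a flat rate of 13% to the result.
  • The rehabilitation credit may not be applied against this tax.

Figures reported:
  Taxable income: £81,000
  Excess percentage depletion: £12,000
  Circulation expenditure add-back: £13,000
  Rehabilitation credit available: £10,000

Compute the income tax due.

Supplementary minimum tax:
  Adjusted income: £81,000 + £12,000 + £13,000 = £106,000
  Less exemption £88,000 → base £18,000
  £18,000 × 13% = £2,340

Ordinary income tax:
  £17,000 × 14% = £2,380
  £56,000 × 26% = £14,560
  £8,000 × 40% = £3,200
  → £20,140
  Less rehabilitation credit £10,000 → £10,140

£10,140 > £2,340, so the ordinary income tax governs.

£10,140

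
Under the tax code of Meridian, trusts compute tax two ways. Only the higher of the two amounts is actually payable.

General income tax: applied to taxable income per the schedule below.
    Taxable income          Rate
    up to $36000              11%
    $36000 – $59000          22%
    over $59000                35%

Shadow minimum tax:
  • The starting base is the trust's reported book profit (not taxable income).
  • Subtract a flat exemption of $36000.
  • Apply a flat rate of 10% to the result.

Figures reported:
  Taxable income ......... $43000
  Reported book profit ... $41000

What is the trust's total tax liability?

$5500

General income tax:
  $36000 × 11% = $3960
  $7000 × 22% = $1540
  → $5500

Shadow minimum tax:
  Base (reported book profit): $41000
  Less exemption $36000 → base $5000
  $5000 × 10% = $500

$5500 > $500, so the general income tax governs.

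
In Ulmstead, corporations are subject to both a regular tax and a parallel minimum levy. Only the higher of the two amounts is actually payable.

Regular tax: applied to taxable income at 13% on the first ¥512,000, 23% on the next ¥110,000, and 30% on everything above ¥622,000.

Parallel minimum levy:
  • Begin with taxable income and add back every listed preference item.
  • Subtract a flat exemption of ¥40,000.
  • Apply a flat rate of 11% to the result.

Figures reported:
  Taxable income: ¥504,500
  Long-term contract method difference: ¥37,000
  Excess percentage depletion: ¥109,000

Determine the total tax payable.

Parallel minimum levy:
  Adjusted income: ¥504,500 + ¥37,000 + ¥109,000 = ¥650,500
  Less exemption ¥40,000 → base ¥610,500
  ¥610,500 × 11% = ¥67,155

Regular tax:
  ¥504,500 × 13% = ¥65,585

¥67,155 > ¥65,585, so the parallel minimum levy is the binding amount.

¥67,155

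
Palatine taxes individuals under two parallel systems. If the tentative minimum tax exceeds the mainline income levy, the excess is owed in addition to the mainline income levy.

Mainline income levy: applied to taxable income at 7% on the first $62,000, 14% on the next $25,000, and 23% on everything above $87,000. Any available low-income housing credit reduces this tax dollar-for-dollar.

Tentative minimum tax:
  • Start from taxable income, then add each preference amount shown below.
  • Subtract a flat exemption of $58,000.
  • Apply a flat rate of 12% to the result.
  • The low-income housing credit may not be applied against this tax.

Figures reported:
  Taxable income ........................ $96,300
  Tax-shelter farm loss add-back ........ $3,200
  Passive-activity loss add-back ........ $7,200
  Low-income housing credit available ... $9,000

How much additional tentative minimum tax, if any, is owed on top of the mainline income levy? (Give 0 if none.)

Tentative minimum tax:
  Adjusted income: $96,300 + $3,200 + $7,200 = $106,700
  Less exemption $58,000 → base $48,700
  $48,700 × 12% = $5,844

Mainline income levy:
  $62,000 × 7% = $4,340
  $25,000 × 14% = $3,500
  $9,300 × 23% = $2,139
  → $9,979
  Less low-income housing credit $9,000 → $979

Excess of tentative minimum tax over mainline income levy: $5,844 − $979 = $4,865.

$4,865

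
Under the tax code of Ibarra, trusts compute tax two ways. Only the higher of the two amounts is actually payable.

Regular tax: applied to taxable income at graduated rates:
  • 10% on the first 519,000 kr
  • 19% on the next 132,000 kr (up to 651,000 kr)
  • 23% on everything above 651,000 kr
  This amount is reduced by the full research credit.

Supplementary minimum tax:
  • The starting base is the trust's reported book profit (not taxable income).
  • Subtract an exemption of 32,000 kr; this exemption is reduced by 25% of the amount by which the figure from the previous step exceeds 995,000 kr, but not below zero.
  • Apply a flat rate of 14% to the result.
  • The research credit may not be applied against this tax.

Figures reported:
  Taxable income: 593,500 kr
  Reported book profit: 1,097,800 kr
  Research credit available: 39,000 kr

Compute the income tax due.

Supplementary minimum tax:
  Base (reported book profit): 1,097,800 kr
  Exemption: 32,000 kr − 25% × (1,097,800 kr − 995,000 kr) = 32,000 kr − 25,700 kr = 6,300 kr
  Base: 1,097,800 kr − 6,300 kr = 1,091,500 kr
  1,091,500 kr × 14% = 152,810 kr

Regular tax:
  519,000 kr × 10% = 51,900 kr
  74,500 kr × 19% = 14,155 kr
  → 66,055 kr
  Less research credit 39,000 kr → 27,055 kr

152,810 kr > 27,055 kr, so the supplementary minimum tax is the binding amount.

152,810 kr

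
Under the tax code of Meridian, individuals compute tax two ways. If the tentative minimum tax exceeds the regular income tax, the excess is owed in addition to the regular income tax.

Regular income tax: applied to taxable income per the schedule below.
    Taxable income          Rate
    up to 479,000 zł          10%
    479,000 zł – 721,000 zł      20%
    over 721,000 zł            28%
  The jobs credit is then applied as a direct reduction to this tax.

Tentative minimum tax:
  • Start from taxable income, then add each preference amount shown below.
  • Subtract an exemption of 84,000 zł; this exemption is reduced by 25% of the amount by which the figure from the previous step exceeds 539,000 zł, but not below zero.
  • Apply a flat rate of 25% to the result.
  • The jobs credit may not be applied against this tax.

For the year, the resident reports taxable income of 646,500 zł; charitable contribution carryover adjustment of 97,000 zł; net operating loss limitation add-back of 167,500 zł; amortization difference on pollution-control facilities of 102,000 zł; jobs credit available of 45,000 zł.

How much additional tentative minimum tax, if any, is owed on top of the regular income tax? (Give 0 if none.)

Tentative minimum tax:
  Adjusted income: 646,500 zł + 97,000 zł + 167,500 zł + 102,000 zł = 1,013,000 zł
  Exemption: 25% × (1,013,000 zł − 539,000 zł) = 118,500 zł ≥ 84,000 zł, so the exemption is fully phased out
  Base: 1,013,000 zł − 0 zł = 1,013,000 zł
  1,013,000 zł × 25% = 253,250 zł

Regular income tax:
  479,000 zł × 10% = 47,900 zł
  167,500 zł × 20% = 33,500 zł
  → 81,400 zł
  Less jobs credit 45,000 zł → 36,400 zł

Excess of tentative minimum tax over regular income tax: 253,250 zł − 36,400 zł = 216,850 zł.

216,850 zł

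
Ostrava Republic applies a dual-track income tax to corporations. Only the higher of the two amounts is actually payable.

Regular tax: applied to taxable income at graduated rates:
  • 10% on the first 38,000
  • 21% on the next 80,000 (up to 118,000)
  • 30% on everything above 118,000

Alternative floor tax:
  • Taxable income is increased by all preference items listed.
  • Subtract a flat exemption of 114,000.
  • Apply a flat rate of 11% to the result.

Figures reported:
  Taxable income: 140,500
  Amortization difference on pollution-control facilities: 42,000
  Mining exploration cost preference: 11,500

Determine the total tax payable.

Alternative floor tax:
  Adjusted income: 140,500 + 42,000 + 11,500 = 194,000
  Less exemption 114,000 → base 80,000
  80,000 × 11% = 8,800

Regular tax:
  38,000 × 10% = 3,800
  80,000 × 21% = 16,800
  22,500 × 30% = 6,750
  → 27,350

27,350 > 8,800, so the regular tax governs.

27,350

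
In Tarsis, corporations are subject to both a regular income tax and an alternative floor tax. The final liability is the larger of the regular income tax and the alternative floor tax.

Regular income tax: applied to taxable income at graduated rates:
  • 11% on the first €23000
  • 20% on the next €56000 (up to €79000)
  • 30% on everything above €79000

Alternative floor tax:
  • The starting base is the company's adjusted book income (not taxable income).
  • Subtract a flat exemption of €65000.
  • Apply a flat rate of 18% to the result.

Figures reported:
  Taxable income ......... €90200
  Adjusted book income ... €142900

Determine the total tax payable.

Alternative floor tax:
  Base (adjusted book income): €142900
  Less exemption €65000 → base €77900
  €77900 × 18% = €14022

Regular income tax:
  €23000 × 11% = €2530
  €56000 × 20% = €11200
  €11200 × 30% = €3360
  → €17090

€17090 > €14022, so the regular income tax governs.

€17090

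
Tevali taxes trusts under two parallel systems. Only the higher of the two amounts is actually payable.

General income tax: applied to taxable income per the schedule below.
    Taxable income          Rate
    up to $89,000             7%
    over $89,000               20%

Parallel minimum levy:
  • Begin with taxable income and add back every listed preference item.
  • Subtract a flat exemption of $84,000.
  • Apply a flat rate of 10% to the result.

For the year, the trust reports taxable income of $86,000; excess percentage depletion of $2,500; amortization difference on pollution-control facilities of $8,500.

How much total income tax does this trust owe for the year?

$6,020

Parallel minimum levy:
  Adjusted income: $86,000 + $2,500 + $8,500 = $97,000
  Less exemption $84,000 → base $13,000
  $13,000 × 10% = $1,300

General income tax:
  $86,000 × 7% = $6,020

$6,020 > $1,300, so the general income tax governs.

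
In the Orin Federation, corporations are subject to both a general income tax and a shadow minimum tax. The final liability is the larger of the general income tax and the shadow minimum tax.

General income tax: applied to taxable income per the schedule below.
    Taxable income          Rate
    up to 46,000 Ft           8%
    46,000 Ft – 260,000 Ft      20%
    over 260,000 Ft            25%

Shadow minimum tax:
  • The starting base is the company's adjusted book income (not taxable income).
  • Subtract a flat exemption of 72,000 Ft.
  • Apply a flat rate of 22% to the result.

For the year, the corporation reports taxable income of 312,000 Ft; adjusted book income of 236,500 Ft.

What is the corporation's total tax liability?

General income tax:
  46,000 Ft × 8% = 3,680 Ft
  214,000 Ft × 20% = 42,800 Ft
  52,000 Ft × 25% = 13,000 Ft
  → 59,480 Ft

Shadow minimum tax:
  Base (adjusted book income): 236,500 Ft
  Less exemption 72,000 Ft → base 164,500 Ft
  164,500 Ft × 22% = 36,190 Ft

59,480 Ft > 36,190 Ft, so the general income tax governs.

59,480 Ft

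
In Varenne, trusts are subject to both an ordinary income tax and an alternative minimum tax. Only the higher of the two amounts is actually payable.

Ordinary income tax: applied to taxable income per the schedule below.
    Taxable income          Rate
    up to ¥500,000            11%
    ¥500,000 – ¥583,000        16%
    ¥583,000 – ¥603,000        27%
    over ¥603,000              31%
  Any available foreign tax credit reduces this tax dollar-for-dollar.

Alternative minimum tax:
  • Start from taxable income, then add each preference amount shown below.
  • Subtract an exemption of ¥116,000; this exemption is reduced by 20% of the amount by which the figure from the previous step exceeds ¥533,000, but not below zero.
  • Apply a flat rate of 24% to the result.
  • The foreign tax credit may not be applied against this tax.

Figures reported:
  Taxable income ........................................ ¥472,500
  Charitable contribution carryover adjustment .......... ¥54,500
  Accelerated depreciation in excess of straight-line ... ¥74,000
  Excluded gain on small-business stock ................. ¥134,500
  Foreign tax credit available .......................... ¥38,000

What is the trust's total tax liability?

¥158,400

Alternative minimum tax:
  Adjusted income: ¥472,500 + ¥54,500 + ¥74,000 + ¥134,500 = ¥735,500
  Exemption: ¥116,000 − 20% × (¥735,500 − ¥533,000) = ¥116,000 − ¥40,500 = ¥75,500
  Base: ¥735,500 − ¥75,500 = ¥660,000
  ¥660,000 × 24% = ¥158,400

Ordinary income tax:
  ¥472,500 × 11% = ¥51,975
  Less foreign tax credit ¥38,000 → ¥13,975

¥158,400 > ¥13,975, so the alternative minimum tax is the binding amount.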